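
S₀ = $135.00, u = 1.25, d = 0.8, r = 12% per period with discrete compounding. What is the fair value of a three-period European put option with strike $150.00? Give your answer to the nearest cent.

Risk-neutral probability p = (1 + 0.12 − 0.8)/(1.25 − 0.8) = 0.3200/0.4500 = 0.7111
Terminal stock prices: S_uuu = 263.7, S_uud = 168.8, S_udd = 108, S_ddd = 69.12
Terminal payoffs (K − S): max(-113.7, 0) = 0, max(-18.75, 0) = 0, max(42, 0) = 42, max(80.88, 0) = 80.88
Node uu (S = 210.9): V_uu = 1/1.12·[0.7111·0.0000 + 0.2889·0.0000] = 0.0000
Node ud (S = 135): V_ud = 1/1.12·[0.7111·0.0000 + 0.2889·42.0000] = 10.8333
Node dd (S = 86.4): V_dd = 1/1.12·[0.7111·42.0000 + 0.2889·80.8800] = 47.5286
Node u (S = 168.8): V_u = 1/1.12·[0.7111·0.0000 + 0.2889·10.8333] = 2.7943
Node d (S = 108): V_d = 1/1.12·[0.7111·10.8333 + 0.2889·47.5286] = 19.1377
Node 0 (S = 135): V_0 = 1/1.12·[0.7111·2.7943 + 0.2889·19.1377] = 6.7105

$6.71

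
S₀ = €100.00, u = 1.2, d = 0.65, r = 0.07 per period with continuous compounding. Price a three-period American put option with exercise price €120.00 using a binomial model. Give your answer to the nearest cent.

Risk-neutral probability p = (e^0.07 − 0.65)/(1.2 − 0.65) = 0.4225/0.5500 = 0.7682
Terminal stock prices: S_uuu = 172.8, S_uud = 93.6, S_udd = 50.7, S_ddd = 27.46
Terminal payoffs (K − S): max(-52.8, 0) = 0, max(26.4, 0) = 26.4, max(69.3, 0) = 69.3, max(92.54, 0) = 92.54
Node uu (S = 144): continuation = e^(−0.07)·[0.7682·0.0000 + 0.2318·26.4000] = 5.7059; exercise value = 0.0000 ≤ continuation, so V_uu = 5.7059
Node ud (S = 78): continuation = e^(−0.07)·[0.7682·26.4000 + 0.2318·69.3000] = 33.8873; exercise value = 42.0000 > continuation, so V_ud = 42.0000 (exercise)
Node dd (S = 42.25): continuation = e^(−0.07)·[0.7682·69.3000 + 0.2318·92.5375] = 69.6373; exercise value = 77.7500 > continuation, so V_dd = 77.7500 (exercise)
Node u (S = 120): continuation = e^(−0.07)·[0.7682·5.7059 + 0.2318·42.0000] = 13.1644; exercise value = 0.0000 ≤ continuation, so V_u = 13.1644
Node d (S = 65): continuation = e^(−0.07)·[0.7682·42.0000 + 0.2318·77.7500] = 46.8873; exercise value = 55.0000 > continuation, so V_d = 55.0000 (exercise)
Node 0 (S = 100): continuation = e^(−0.07)·[0.7682·13.1644 + 0.2318·55.0000] = 21.3165; exercise value = 20.0000 ≤ continuation, so V_0 = 21.3165

€21.32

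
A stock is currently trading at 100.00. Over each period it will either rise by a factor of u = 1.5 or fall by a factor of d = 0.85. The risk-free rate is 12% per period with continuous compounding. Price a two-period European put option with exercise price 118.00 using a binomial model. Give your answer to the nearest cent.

Risk-neutral probability p = (e^0.12 − 0.85)/(1.5 − 0.85) = 0.2775/0.6500 = 0.4269
Terminal stock prices: S_uu = 225, S_ud = 127.5, S_dd = 72.25
Terminal payoffs (K − S): max(-107, 0) = 0, max(-9.5, 0) = 0, max(45.75, 0) = 45.75
Node u (S = 150): V_u = e^(−0.12)·[0.4269·0.0000 + 0.5731·0.0000] = 0.0000
Node d (S = 85): V_d = e^(−0.12)·[0.4269·0.0000 + 0.5731·45.7500] = 23.2537
Node 0 (S = 100): V_0 = e^(−0.12)·[0.4269·0.0000 + 0.5731·23.2537] = 11.8194

11.82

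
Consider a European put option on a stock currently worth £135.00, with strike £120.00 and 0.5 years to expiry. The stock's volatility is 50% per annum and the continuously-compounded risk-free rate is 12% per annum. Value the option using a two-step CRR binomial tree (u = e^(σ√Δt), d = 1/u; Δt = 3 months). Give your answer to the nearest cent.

CRR parameters: u = e^(σ√Δt) = e^(0.5·√0.25) = 1.2840, d = 1/u = 0.7788
Per-period rate: rΔt = 0.12·0.25 = 0.03, so R = e^0.03 = 1.0305
Risk-neutral probability p = (e^0.03 − 0.7788)/(1.2840 − 0.7788) = 0.2517/0.5052 = 0.4981
Terminal stock prices: S_uu = 222.6, S_ud = 135, S_dd = 81.88
Terminal payoffs (K − S): max(-102.6, 0) = 0, max(-15, 0) = 0, max(38.12, 0) = 38.12
Node u (S = 173.3): V_u = e^(−0.03)·[0.4981·0.0000 + 0.5019·0.0000] = 0.0000
Node d (S = 105.1): V_d = e^(−0.03)·[0.4981·0.0000 + 0.5019·38.1184] = 18.5661
Node 0 (S = 135): V_0 = e^(−0.03)·[0.4981·0.0000 + 0.5019·18.5661] = 9.0429

£9.04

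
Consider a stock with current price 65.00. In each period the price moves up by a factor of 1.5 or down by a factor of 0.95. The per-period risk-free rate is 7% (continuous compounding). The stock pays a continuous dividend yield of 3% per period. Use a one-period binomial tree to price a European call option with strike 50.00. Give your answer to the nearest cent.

Per-period risk-free factor R = e^0.07 = 1.0725; dividend-adjusted growth = e^(0.07−0.03) = 1.0408.
Risk-neutral probability p = (1.0408 − 0.95)/(1.5 − 0.95) = 0.0908/0.5500 = 0.1651
Terminal stock prices: S_u = 97.5, S_d = 61.75
Terminal payoffs (S − K): max(47.5, 0) = 47.5, max(11.75, 0) = 11.75
Node 0 (S = 65): V_0 = e^(−0.07)·[0.1651·47.5000 + 0.8349·11.7500] = 16.4593

16.46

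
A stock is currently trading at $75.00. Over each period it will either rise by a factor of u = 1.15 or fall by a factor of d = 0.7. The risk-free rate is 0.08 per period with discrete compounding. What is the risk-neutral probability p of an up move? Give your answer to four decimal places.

p = 0.8444

Risk-neutral probability p = (1 + 0.08 − 0.7)/(1.15 − 0.7) = 0.3800/0.4500 = 0.8444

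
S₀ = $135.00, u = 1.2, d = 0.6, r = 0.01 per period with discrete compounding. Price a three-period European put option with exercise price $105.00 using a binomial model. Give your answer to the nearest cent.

Risk-neutral probability p = (1 + 0.01 − 0.6)/(1.2 − 0.6) = 0.4100/0.6000 = 0.6833
Terminal stock prices: S_uuu = 233.3, S_uud = 116.6, S_udd = 58.32, S_ddd = 29.16
Terminal payoffs (K − S): max(-128.3, 0) = 0, max(-11.64, 0) = 0, max(46.68, 0) = 46.68, max(75.84, 0) = 75.84
Node uu (S = 194.4): V_uu = 1/1.01·[0.6833·0.0000 + 0.3167·0.0000] = 0.0000
Node ud (S = 97.2): V_ud = 1/1.01·[0.6833·0.0000 + 0.3167·46.6800] = 14.6356
Node dd (S = 48.6): V_dd = 1/1.01·[0.6833·46.6800 + 0.3167·75.8400] = 55.3604
Node u (S = 162): V_u = 1/1.01·[0.6833·0.0000 + 0.3167·14.6356] = 4.5887
Node d (S = 81): V_d = 1/1.01·[0.6833·14.6356 + 0.3167·55.3604] = 27.2592
Node 0 (S = 135): V_0 = 1/1.01·[0.6833·4.5887 + 0.3167·27.2592] = 11.6512

$11.65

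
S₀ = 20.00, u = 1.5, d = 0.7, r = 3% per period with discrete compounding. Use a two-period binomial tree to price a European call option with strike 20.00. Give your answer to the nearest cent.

4.47

Risk-neutral probability p = (1 + 0.03 − 0.7)/(1.5 − 0.7) = 0.3300/0.8000 = 0.4125
Terminal stock prices: S_uu = 45, S_ud = 21, S_dd = 9.8
Terminal payoffs (S − K): max(25, 0) = 25, max(1, 0) = 1, max(-10.2, 0) = 0
Node u (S = 30): V_u = 1/1.03·[0.4125·25.0000 + 0.5875·1.0000] = 10.5825
Node d (S = 14): V_d = 1/1.03·[0.4125·1.0000 + 0.5875·0.0000] = 0.4005
Node 0 (S = 20): V_0 = 1/1.03·[0.4125·10.5825 + 0.5875·0.4005] = 4.4666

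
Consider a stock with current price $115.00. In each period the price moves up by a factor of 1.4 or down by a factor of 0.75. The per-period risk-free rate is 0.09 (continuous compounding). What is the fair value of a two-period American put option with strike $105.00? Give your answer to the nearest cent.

$8.06

Risk-neutral probability p = (e^0.09 − 0.75)/(1.4 − 0.75) = 0.3442/0.6500 = 0.5295
Terminal stock prices: S_uu = 225.4, S_ud = 120.8, S_dd = 64.69
Terminal payoffs (K − S): max(-120.4, 0) = 0, max(-15.75, 0) = 0, max(40.31, 0) = 40.31
Node u (S = 161): continuation = e^(−0.09)·[0.5295·0.0000 + 0.4705·0.0000] = 0.0000; exercise value = 0.0000 ≤ continuation, so V_u = 0.0000
Node d (S = 86.25): continuation = e^(−0.09)·[0.5295·0.0000 + 0.4705·40.3125] = 17.3346; exercise value = 18.7500 > continuation, so V_d = 18.7500 (exercise)
Node 0 (S = 115): continuation = e^(−0.09)·[0.5295·0.0000 + 0.4705·18.7500] = 8.0626; exercise value = 0.0000 ≤ continuation, so V_0 = 8.0626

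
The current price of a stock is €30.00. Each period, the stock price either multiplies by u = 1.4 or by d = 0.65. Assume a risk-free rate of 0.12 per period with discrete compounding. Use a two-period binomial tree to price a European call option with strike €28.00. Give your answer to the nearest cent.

€9.64

Risk-neutral probability p = (1 + 0.12 − 0.65)/(1.4 − 0.65) = 0.4700/0.7500 = 0.6267
Terminal stock prices: S_uu = 58.8, S_ud = 27.3, S_dd = 12.68
Terminal payoffs (S − K): max(30.8, 0) = 30.8, max(-0.7, 0) = 0, max(-15.32, 0) = 0
Node u (S = 42): V_u = 1/1.12·[0.6267·30.8000 + 0.3733·0.0000] = 17.2333
Node d (S = 19.5): V_d = 1/1.12·[0.6267·0.0000 + 0.3733·0.0000] = 0.0000
Node 0 (S = 30): V_0 = 1/1.12·[0.6267·17.2333 + 0.3733·0.0000] = 9.6425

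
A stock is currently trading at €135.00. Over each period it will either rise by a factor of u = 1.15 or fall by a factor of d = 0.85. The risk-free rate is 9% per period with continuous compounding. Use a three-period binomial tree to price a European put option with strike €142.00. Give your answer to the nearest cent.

Risk-neutral probability p = (e^0.09 − 0.85)/(1.15 − 0.85) = 0.2442/0.3000 = 0.8139
Terminal stock prices: S_uuu = 205.3, S_uud = 151.8, S_udd = 112.2, S_ddd = 82.91
Terminal payoffs (K − S): max(-63.32, 0) = 0, max(-9.757, 0) = 0, max(29.83, 0) = 29.83, max(59.09, 0) = 59.09
Node uu (S = 178.5): V_uu = e^(−0.09)·[0.8139·0.0000 + 0.1861·0.0000] = 0.0000
Node ud (S = 132): V_ud = e^(−0.09)·[0.8139·0.0000 + 0.1861·29.8319] = 5.0735
Node dd (S = 97.54): V_dd = e^(−0.09)·[0.8139·29.8319 + 0.1861·59.0931] = 32.2407
Node u (S = 155.2): V_u = e^(−0.09)·[0.8139·0.0000 + 0.1861·5.0735] = 0.8628
Node d (S = 114.8): V_d = e^(−0.09)·[0.8139·5.0735 + 0.1861·32.2407] = 9.2571
Node 0 (S = 135): V_0 = e^(−0.09)·[0.8139·0.8628 + 0.1861·9.2571] = 2.2162

€2.22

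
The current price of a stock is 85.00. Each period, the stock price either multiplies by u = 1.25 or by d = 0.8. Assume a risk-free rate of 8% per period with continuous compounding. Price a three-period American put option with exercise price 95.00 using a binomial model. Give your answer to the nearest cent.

Risk-neutral probability p = (e^0.08 − 0.8)/(1.25 − 0.8) = 0.2833/0.4500 = 0.6295
Terminal stock prices: S_uuu = 166, S_uud = 106.2, S_udd = 68, S_ddd = 43.52
Terminal payoffs (K − S): max(-71.02, 0) = 0, max(-11.25, 0) = 0, max(27, 0) = 27, max(51.48, 0) = 51.48
Node uu (S = 132.8): continuation = e^(−0.08)·[0.6295·0.0000 + 0.3705·0.0000] = 0.0000; exercise value = 0.0000 ≤ continuation, so V_uu = 0.0000
Node ud (S = 85): continuation = e^(−0.08)·[0.6295·0.0000 + 0.3705·27.0000] = 9.2337; exercise value = 10.0000 > continuation, so V_ud = 10.0000 (exercise)
Node dd (S = 54.4): continuation = e^(−0.08)·[0.6295·27.0000 + 0.3705·51.4800] = 33.2961; exercise value = 40.6000 > continuation, so V_dd = 40.6000 (exercise)
Node u (S = 106.2): continuation = e^(−0.08)·[0.6295·0.0000 + 0.3705·10.0000] = 3.4199; exercise value = 0.0000 ≤ continuation, so V_u = 3.4199
Node d (S = 68): continuation = e^(−0.08)·[0.6295·10.0000 + 0.3705·40.6000] = 19.6961; exercise value = 27.0000 > continuation, so V_d = 27.0000 (exercise)
Node 0 (S = 85): continuation = e^(−0.08)·[0.6295·3.4199 + 0.3705·27.0000] = 11.2211; exercise value = 10.0000 ≤ continuation, so V_0 = 11.2211

11.22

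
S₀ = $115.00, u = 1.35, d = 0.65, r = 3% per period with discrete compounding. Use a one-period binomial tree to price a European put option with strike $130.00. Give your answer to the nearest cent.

Risk-neutral probability p = (1 + 0.03 − 0.65)/(1.35 − 0.65) = 0.3800/0.7000 = 0.5429
Terminal stock prices: S_u = 155.2, S_d = 74.75
Terminal payoffs (K − S): max(-25.25, 0) = 0, max(55.25, 0) = 55.25
Node 0 (S = 115): V_0 = 1/1.03·[0.5429·0.0000 + 0.4571·55.2500] = 24.5215

$24.52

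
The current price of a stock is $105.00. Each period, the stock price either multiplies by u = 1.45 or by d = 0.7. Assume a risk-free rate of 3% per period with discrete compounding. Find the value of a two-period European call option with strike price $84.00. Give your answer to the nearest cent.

$35.44

Risk-neutral probability p = (1 + 0.03 − 0.7)/(1.45 − 0.7) = 0.3300/0.7500 = 0.4400
Terminal stock prices: S_uu = 220.8, S_ud = 106.6, S_dd = 51.45
Terminal payoffs (S − K): max(136.8, 0) = 136.8, max(22.57, 0) = 22.57, max(-32.55, 0) = 0
Node u (S = 152.2): V_u = 1/1.03·[0.4400·136.7625 + 0.5600·22.5750] = 70.6966
Node d (S = 73.5): V_d = 1/1.03·[0.4400·22.5750 + 0.5600·0.0000] = 9.6437
Node 0 (S = 105): V_0 = 1/1.03·[0.4400·70.6966 + 0.5600·9.6437] = 35.4437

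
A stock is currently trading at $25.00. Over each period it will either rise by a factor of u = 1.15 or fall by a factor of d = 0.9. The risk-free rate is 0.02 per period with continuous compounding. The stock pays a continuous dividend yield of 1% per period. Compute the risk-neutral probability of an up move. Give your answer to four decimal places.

Per-period risk-free factor R = e^0.02 = 1.0202; dividend-adjusted growth = e^(0.02−0.01) = 1.0101.
Risk-neutral probability p = (1.0101 − 0.9)/(1.15 − 0.9) = 0.1101/0.2500 = 0.4402

p = 0.4402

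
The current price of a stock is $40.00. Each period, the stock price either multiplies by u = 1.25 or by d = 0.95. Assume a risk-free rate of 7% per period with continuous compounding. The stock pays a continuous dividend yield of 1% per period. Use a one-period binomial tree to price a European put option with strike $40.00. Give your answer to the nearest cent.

$1.17

Per-period risk-free factor R = e^0.07 = 1.0725; dividend-adjusted growth = e^(0.07−0.01) = 1.0618.
Risk-neutral probability p = (1.0618 − 0.95)/(1.25 − 0.95) = 0.1118/0.3000 = 0.3728
Terminal stock prices: S_u = 50, S_d = 38
Terminal payoffs (K − S): max(-10, 0) = 0, max(2, 0) = 2
Node 0 (S = 40): V_0 = e^(−0.07)·[0.3728·0.0000 + 0.6272·2.0000] = 1.1696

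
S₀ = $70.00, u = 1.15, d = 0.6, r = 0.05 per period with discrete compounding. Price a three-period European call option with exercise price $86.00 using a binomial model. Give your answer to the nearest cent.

Risk-neutral probability p = (1 + 0.05 − 0.6)/(1.15 − 0.6) = 0.4500/0.5500 = 0.8182
Terminal stock prices: S_uuu = 106.5, S_uud = 55.54, S_udd = 28.98, S_ddd = 15.12
Terminal payoffs (S − K): max(20.46, 0) = 20.46, max(-30.46, 0) = 0, max(-57.02, 0) = 0, max(-70.88, 0) = 0
Node uu (S = 92.57): V_uu = 1/1.05·[0.8182·20.4612 + 0.1818·0.0000] = 15.9438
Node ud (S = 48.3): V_ud = 1/1.05·[0.8182·0.0000 + 0.1818·0.0000] = 0.0000
Node dd (S = 25.2): V_dd = 1/1.05·[0.8182·0.0000 + 0.1818·0.0000] = 0.0000
Node u (S = 80.5): V_u = 1/1.05·[0.8182·15.9438 + 0.1818·0.0000] = 12.4238
Node d (S = 42): V_d = 1/1.05·[0.8182·0.0000 + 0.1818·0.0000] = 0.0000
Node 0 (S = 70): V_0 = 1/1.05·[0.8182·12.4238 + 0.1818·0.0000] = 9.6809

$9.68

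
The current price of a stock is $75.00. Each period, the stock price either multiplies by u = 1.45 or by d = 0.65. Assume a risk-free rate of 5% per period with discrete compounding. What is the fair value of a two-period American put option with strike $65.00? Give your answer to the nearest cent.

$7.74

Risk-neutral probability p = (1 + 0.05 − 0.65)/(1.45 − 0.65) = 0.4000/0.8000 = 0.5000
Terminal stock prices: S_uu = 157.7, S_ud = 70.69, S_dd = 31.69
Terminal payoffs (K − S): max(-92.69, 0) = 0, max(-5.688, 0) = 0, max(33.31, 0) = 33.31
Node u (S = 108.8): continuation = 1/1.05·[0.5000·0.0000 + 0.5000·0.0000] = 0.0000; exercise value = 0.0000 ≤ continuation, so V_u = 0.0000
Node d (S = 48.75): continuation = 1/1.05·[0.5000·0.0000 + 0.5000·33.3125] = 15.8631; exercise value = 16.2500 > continuation, so V_d = 16.2500 (exercise)
Node 0 (S = 75): continuation = 1/1.05·[0.5000·0.0000 + 0.5000·16.2500] = 7.7381; exercise value = 0.0000 ≤ continuation, so V_0 = 7.7381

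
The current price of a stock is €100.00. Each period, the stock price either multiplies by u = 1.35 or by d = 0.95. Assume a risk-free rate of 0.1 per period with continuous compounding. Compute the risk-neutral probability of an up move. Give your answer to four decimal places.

p = 0.3879

Risk-neutral probability p = (e^0.1 − 0.95)/(1.35 − 0.95) = 0.1552/0.4000 = 0.3879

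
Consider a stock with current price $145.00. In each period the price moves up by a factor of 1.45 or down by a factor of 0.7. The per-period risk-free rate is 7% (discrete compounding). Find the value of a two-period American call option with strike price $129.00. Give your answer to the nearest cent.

Risk-neutral probability p = (1 + 0.07 − 0.7)/(1.45 − 0.7) = 0.3700/0.7500 = 0.4933
Terminal stock prices: S_uu = 304.9, S_ud = 147.2, S_dd = 71.05
Terminal payoffs (S − K): max(175.9, 0) = 175.9, max(18.17, 0) = 18.17, max(-57.95, 0) = 0
Node u (S = 210.2): continuation = 1/1.07·[0.4933·175.8625 + 0.5067·18.1750] = 89.6893; exercise value = 81.2500 ≤ continuation, so V_u = 89.6893
Node d (S = 101.5): continuation = 1/1.07·[0.4933·18.1750 + 0.5067·0.0000] = 8.3798; exercise value = 0.0000 ≤ continuation, so V_d = 8.3798
Node 0 (S = 145): continuation = 1/1.07·[0.4933·89.6893 + 0.5067·8.3798] = 45.3200; exercise value = 16.0000 ≤ continuation, so V_0 = 45.3200

$45.32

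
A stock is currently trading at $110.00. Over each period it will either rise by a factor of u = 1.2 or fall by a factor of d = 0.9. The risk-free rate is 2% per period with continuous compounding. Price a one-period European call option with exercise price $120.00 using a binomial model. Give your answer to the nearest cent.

Risk-neutral probability p = (e^0.02 − 0.9)/(1.2 − 0.9) = 0.1202/0.3000 = 0.4007
Terminal stock prices: S_u = 132, S_d = 99
Terminal payoffs (S − K): max(12, 0) = 12, max(-21, 0) = 0
Node 0 (S = 110): V_0 = e^(−0.02)·[0.4007·12.0000 + 0.5993·0.0000] = 4.7128

$4.71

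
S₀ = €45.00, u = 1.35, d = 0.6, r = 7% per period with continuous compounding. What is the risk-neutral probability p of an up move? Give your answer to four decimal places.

Risk-neutral probability p = (e^0.07 − 0.6)/(1.35 − 0.6) = 0.4725/0.7500 = 0.6300

p = 0.6300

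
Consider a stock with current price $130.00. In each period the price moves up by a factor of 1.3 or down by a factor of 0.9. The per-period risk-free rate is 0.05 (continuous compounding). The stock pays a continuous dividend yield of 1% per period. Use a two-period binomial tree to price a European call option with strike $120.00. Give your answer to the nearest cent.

$24.43

Per-period risk-free factor R = e^0.05 = 1.0513; dividend-adjusted growth = e^(0.05−0.01) = 1.0408.
Risk-neutral probability p = (1.0408 − 0.9)/(1.3 − 0.9) = 0.1408/0.4000 = 0.3520
Terminal stock prices: S_uu = 219.7, S_ud = 152.1, S_dd = 105.3
Terminal payoffs (S − K): max(99.7, 0) = 99.7, max(32.1, 0) = 32.1, max(-14.7, 0) = 0
Node u (S = 169): V_u = e^(−0.05)·[0.3520·99.7000 + 0.6480·32.1000] = 53.1709
Node d (S = 117): V_d = e^(−0.05)·[0.3520·32.1000 + 0.6480·0.0000] = 10.7490
Node 0 (S = 130): V_0 = e^(−0.05)·[0.3520·53.1709 + 0.6480·10.7490] = 24.4301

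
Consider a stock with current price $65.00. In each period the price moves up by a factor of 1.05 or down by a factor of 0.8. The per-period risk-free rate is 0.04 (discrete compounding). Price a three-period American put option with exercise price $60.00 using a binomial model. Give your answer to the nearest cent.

Risk-neutral probability p = (1 + 0.04 − 0.8)/(1.05 − 0.8) = 0.2400/0.2500 = 0.9600
Terminal stock prices: S_uuu = 75.25, S_uud = 57.33, S_udd = 43.68, S_ddd = 33.28
Terminal payoffs (K − S): max(-15.25, 0) = 0, max(2.67, 0) = 2.67, max(16.32, 0) = 16.32, max(26.72, 0) = 26.72
Node uu (S = 71.66): continuation = 1/1.04·[0.9600·0.0000 + 0.0400·2.6700] = 0.1027; exercise value = 0.0000 ≤ continuation, so V_uu = 0.1027
Node ud (S = 54.6): continuation = 1/1.04·[0.9600·2.6700 + 0.0400·16.3200] = 3.0923; exercise value = 5.4000 > continuation, so V_ud = 5.4000 (exercise)
Node dd (S = 41.6): continuation = 1/1.04·[0.9600·16.3200 + 0.0400·26.7200] = 16.0923; exercise value = 18.4000 > continuation, so V_dd = 18.4000 (exercise)
Node u (S = 68.25): continuation = 1/1.04·[0.9600·0.1027 + 0.0400·5.4000] = 0.3025; exercise value = 0.0000 ≤ continuation, so V_u = 0.3025
Node d (S = 52): continuation = 1/1.04·[0.9600·5.4000 + 0.0400·18.4000] = 5.6923; exercise value = 8.0000 > continuation, so V_d = 8.0000 (exercise)
Node 0 (S = 65): continuation = 1/1.04·[0.9600·0.3025 + 0.0400·8.0000] = 0.5869; exercise value = 0.0000 ≤ continuation, so V_0 = 0.5869

$0.59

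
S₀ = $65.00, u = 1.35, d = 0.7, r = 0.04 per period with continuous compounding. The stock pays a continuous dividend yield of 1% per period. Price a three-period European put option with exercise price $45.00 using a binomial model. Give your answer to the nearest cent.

Per-period risk-free factor R = e^0.04 = 1.0408; dividend-adjusted growth = e^(0.04−0.01) = 1.0305.
Risk-neutral probability p = (1.0305 − 0.7)/(1.35 − 0.7) = 0.3305/0.6500 = 0.5084
Terminal stock prices: S_uuu = 159.9, S_uud = 82.92, S_udd = 43, S_ddd = 22.29
Terminal payoffs (K − S): max(-114.9, 0) = 0, max(-37.92, 0) = 0, max(2.003, 0) = 2.003, max(22.71, 0) = 22.71
Node uu (S = 118.5): V_uu = e^(−0.04)·[0.5084·0.0000 + 0.4916·0.0000] = 0.0000
Node ud (S = 61.42): V_ud = e^(−0.04)·[0.5084·0.0000 + 0.4916·2.0025] = 0.9458
Node dd (S = 31.85): V_dd = e^(−0.04)·[0.5084·2.0025 + 0.4916·22.7050] = 11.7024
Node u (S = 87.75): V_u = e^(−0.04)·[0.5084·0.0000 + 0.4916·0.9458] = 0.4468
Node d (S = 45.5): V_d = e^(−0.04)·[0.5084·0.9458 + 0.4916·11.7024] = 5.9894
Node 0 (S = 65): V_0 = e^(−0.04)·[0.5084·0.4468 + 0.4916·5.9894] = 3.0472

$3.05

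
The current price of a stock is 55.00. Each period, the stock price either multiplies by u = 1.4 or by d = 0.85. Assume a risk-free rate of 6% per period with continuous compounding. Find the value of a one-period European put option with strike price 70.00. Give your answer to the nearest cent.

13.46

Risk-neutral probability p = (e^0.06 − 0.85)/(1.4 − 0.85) = 0.2118/0.5500 = 0.3852
Terminal stock prices: S_u = 77, S_d = 46.75
Terminal payoffs (K − S): max(-7, 0) = 0, max(23.25, 0) = 23.25
Node 0 (S = 55): V_0 = e^(−0.06)·[0.3852·0.0000 + 0.6148·23.2500] = 13.4626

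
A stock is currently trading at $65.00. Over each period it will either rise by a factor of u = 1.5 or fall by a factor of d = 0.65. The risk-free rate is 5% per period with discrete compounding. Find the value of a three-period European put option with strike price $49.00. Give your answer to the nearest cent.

Risk-neutral probability p = (1 + 0.05 − 0.65)/(1.5 − 0.65) = 0.4000/0.8500 = 0.4706
Terminal stock prices: S_uuu = 219.4, S_uud = 95.06, S_udd = 41.19, S_ddd = 17.85
Terminal payoffs (K − S): max(-170.4, 0) = 0, max(-46.06, 0) = 0, max(7.806, 0) = 7.806, max(31.15, 0) = 31.15
Node uu (S = 146.2): V_uu = 1/1.05·[0.4706·0.0000 + 0.5294·0.0000] = 0.0000
Node ud (S = 63.38): V_ud = 1/1.05·[0.4706·0.0000 + 0.5294·7.8062] = 3.9359
Node dd (S = 27.46): V_dd = 1/1.05·[0.4706·7.8062 + 0.5294·31.1494] = 19.2042
Node u (S = 97.5): V_u = 1/1.05·[0.4706·0.0000 + 0.5294·3.9359] = 1.9845
Node d (S = 42.25): V_d = 1/1.05·[0.4706·3.9359 + 0.5294·19.2042] = 11.4468
Node 0 (S = 65): V_0 = 1/1.05·[0.4706·1.9845 + 0.5294·11.4468] = 6.6609

$6.66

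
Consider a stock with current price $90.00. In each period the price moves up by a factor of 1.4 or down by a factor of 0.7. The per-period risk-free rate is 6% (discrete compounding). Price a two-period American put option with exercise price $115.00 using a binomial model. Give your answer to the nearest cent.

Risk-neutral probability p = (1 + 0.06 − 0.7)/(1.4 − 0.7) = 0.3600/0.7000 = 0.5143
Terminal stock prices: S_uu = 176.4, S_ud = 88.2, S_dd = 44.1
Terminal payoffs (K − S): max(-61.4, 0) = 0, max(26.8, 0) = 26.8, max(70.9, 0) = 70.9
Node u (S = 126): continuation = 1/1.06·[0.5143·0.0000 + 0.4857·26.8000] = 12.2803; exercise value = 0.0000 ≤ continuation, so V_u = 12.2803
Node d (S = 63): continuation = 1/1.06·[0.5143·26.8000 + 0.4857·70.9000] = 45.4906; exercise value = 52.0000 > continuation, so V_d = 52.0000 (exercise)
Node 0 (S = 90): continuation = 1/1.06·[0.5143·12.2803 + 0.4857·52.0000] = 29.7856; exercise value = 25.0000 ≤ continuation, so V_0 = 29.7856

$29.79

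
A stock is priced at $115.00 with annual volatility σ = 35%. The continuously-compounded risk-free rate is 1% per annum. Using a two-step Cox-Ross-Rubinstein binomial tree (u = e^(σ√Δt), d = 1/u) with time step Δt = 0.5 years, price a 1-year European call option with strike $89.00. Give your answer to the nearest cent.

$32.58

CRR parameters: u = e^(σ√Δt) = e^(0.35·√0.5) = 1.2808, d = 1/u = 0.7808
Per-period rate: rΔt = 0.01·0.5 = 0.005, so R = e^0.005 = 1.0050
Risk-neutral probability p = (e^0.005 − 0.7808)/(1.2808 − 0.7808) = 0.2243/0.5000 = 0.4485
Terminal stock prices: S_uu = 188.7, S_ud = 115, S_dd = 70.1
Terminal payoffs (S − K): max(99.65, 0) = 99.65, max(26, 0) = 26, max(-18.9, 0) = 0
Node u (S = 147.3): V_u = e^(−0.005)·[0.4485·99.6525 + 0.5515·26.0000] = 58.7363
Node d (S = 89.79): V_d = e^(−0.005)·[0.4485·26.0000 + 0.5515·0.0000] = 11.6020
Node 0 (S = 115): V_0 = e^(−0.005)·[0.4485·58.7363 + 0.5515·11.6020] = 32.5768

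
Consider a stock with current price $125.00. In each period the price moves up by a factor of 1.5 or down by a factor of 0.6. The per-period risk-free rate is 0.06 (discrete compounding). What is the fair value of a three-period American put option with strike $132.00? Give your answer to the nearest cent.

Risk-neutral probability p = (1 + 0.06 − 0.6)/(1.5 − 0.6) = 0.4600/0.9000 = 0.5111
Terminal stock prices: S_uuu = 421.9, S_uud = 168.8, S_udd = 67.5, S_ddd = 27
Terminal payoffs (K − S): max(-289.9, 0) = 0, max(-36.75, 0) = 0, max(64.5, 0) = 64.5, max(105, 0) = 105
Node uu (S = 281.2): continuation = 1/1.06·[0.5111·0.0000 + 0.4889·0.0000] = 0.0000; exercise value = 0.0000 ≤ continuation, so V_uu = 0.0000
Node ud (S = 112.5): continuation = 1/1.06·[0.5111·0.0000 + 0.4889·64.5000] = 29.7484; exercise value = 19.5000 ≤ continuation, so V_ud = 29.7484
Node dd (S = 45): continuation = 1/1.06·[0.5111·64.5000 + 0.4889·105.0000] = 79.5283; exercise value = 87.0000 > continuation, so V_dd = 87.0000 (exercise)
Node u (S = 187.5): continuation = 1/1.06·[0.5111·0.0000 + 0.4889·29.7484] = 13.7204; exercise value = 0.0000 ≤ continuation, so V_u = 13.7204
Node d (S = 75): continuation = 1/1.06·[0.5111·29.7484 + 0.4889·87.0000] = 54.4699; exercise value = 57.0000 > continuation, so V_d = 57.0000 (exercise)
Node 0 (S = 125): continuation = 1/1.06·[0.5111·13.7204 + 0.4889·57.0000] = 32.9050; exercise value = 7.0000 ≤ continuation, so V_0 = 32.9050

$32.91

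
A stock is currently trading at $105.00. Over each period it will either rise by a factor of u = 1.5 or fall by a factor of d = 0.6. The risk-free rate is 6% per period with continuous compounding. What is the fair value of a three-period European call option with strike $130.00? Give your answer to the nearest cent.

$29.10

Risk-neutral probability p = (e^0.06 − 0.6)/(1.5 − 0.6) = 0.4618/0.9000 = 0.5132
Terminal stock prices: S_uuu = 354.4, S_uud = 141.8, S_udd = 56.7, S_ddd = 22.68
Terminal payoffs (S − K): max(224.4, 0) = 224.4, max(11.75, 0) = 11.75, max(-73.3, 0) = 0, max(-107.3, 0) = 0
Node uu (S = 236.2): V_uu = e^(−0.06)·[0.5132·224.3750 + 0.4868·11.7500] = 113.8206
Node ud (S = 94.5): V_ud = e^(−0.06)·[0.5132·11.7500 + 0.4868·0.0000] = 5.6784
Node dd (S = 37.8): V_dd = e^(−0.06)·[0.5132·0.0000 + 0.4868·0.0000] = 0.0000
Node u (S = 157.5): V_u = e^(−0.06)·[0.5132·113.8206 + 0.4868·5.6784] = 57.6094
Node d (S = 63): V_d = e^(−0.06)·[0.5132·5.6784 + 0.4868·0.0000] = 2.7442
Node 0 (S = 105): V_0 = e^(−0.06)·[0.5132·57.6094 + 0.4868·2.7442] = 29.0990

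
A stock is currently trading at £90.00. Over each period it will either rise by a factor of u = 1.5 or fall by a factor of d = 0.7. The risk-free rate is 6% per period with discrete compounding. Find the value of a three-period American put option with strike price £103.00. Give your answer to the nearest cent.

Risk-neutral probability p = (1 + 0.06 − 0.7)/(1.5 − 0.7) = 0.3600/0.8000 = 0.4500
Terminal stock prices: S_uuu = 303.8, S_uud = 141.8, S_udd = 66.15, S_ddd = 30.87
Terminal payoffs (K − S): max(-200.8, 0) = 0, max(-38.75, 0) = 0, max(36.85, 0) = 36.85, max(72.13, 0) = 72.13
Node uu (S = 202.5): continuation = 1/1.06·[0.4500·0.0000 + 0.5500·0.0000] = 0.0000; exercise value = 0.0000 ≤ continuation, so V_uu = 0.0000
Node ud (S = 94.5): continuation = 1/1.06·[0.4500·0.0000 + 0.5500·36.8500] = 19.1203; exercise value = 8.5000 ≤ continuation, so V_ud = 19.1203
Node dd (S = 44.1): continuation = 1/1.06·[0.4500·36.8500 + 0.5500·72.1300] = 53.0698; exercise value = 58.9000 > continuation, so V_dd = 58.9000 (exercise)
Node u (S = 135): continuation = 1/1.06·[0.4500·0.0000 + 0.5500·19.1203] = 9.9209; exercise value = 0.0000 ≤ continuation, so V_u = 9.9209
Node d (S = 63): continuation = 1/1.06·[0.4500·19.1203 + 0.5500·58.9000] = 38.6784; exercise value = 40.0000 > continuation, so V_d = 40.0000 (exercise)
Node 0 (S = 90): continuation = 1/1.06·[0.4500·9.9209 + 0.5500·40.0000] = 24.9664; exercise value = 13.0000 ≤ continuation, so V_0 = 24.9664

£24.97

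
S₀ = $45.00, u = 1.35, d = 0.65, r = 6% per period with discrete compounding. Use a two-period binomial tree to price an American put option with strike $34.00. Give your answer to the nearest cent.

$2.29

Risk-neutral probability p = (1 + 0.06 − 0.65)/(1.35 − 0.65) = 0.4100/0.7000 = 0.5857
Terminal stock prices: S_uu = 82.01, S_ud = 39.49, S_dd = 19.01
Terminal payoffs (K − S): max(-48.01, 0) = 0, max(-5.488, 0) = 0, max(14.99, 0) = 14.99
Node u (S = 60.75): continuation = 1/1.06·[0.5857·0.0000 + 0.4143·0.0000] = 0.0000; exercise value = 0.0000 ≤ continuation, so V_u = 0.0000
Node d (S = 29.25): continuation = 1/1.06·[0.5857·0.0000 + 0.4143·14.9875] = 5.8576; exercise value = 4.7500 ≤ continuation, so V_d = 5.8576
Node 0 (S = 45): continuation = 1/1.06·[0.5857·0.0000 + 0.4143·5.8576] = 2.2894; exercise value = 0.0000 ≤ continuation, so V_0 = 2.2894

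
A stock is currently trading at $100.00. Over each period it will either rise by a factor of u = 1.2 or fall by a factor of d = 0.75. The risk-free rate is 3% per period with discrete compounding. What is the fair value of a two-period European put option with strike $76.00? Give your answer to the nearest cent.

Risk-neutral probability p = (1 + 0.03 − 0.75)/(1.2 − 0.75) = 0.2800/0.4500 = 0.6222
Terminal stock prices: S_uu = 144, S_ud = 90, S_dd = 56.25
Terminal payoffs (K − S): max(-68, 0) = 0, max(-14, 0) = 0, max(19.75, 0) = 19.75
Node u (S = 120): V_u = 1/1.03·[0.6222·0.0000 + 0.3778·0.0000] = 0.0000
Node d (S = 75): V_d = 1/1.03·[0.6222·0.0000 + 0.3778·19.7500] = 7.2438
Node 0 (S = 100): V_0 = 1/1.03·[0.6222·0.0000 + 0.3778·7.2438] = 2.6568

$2.66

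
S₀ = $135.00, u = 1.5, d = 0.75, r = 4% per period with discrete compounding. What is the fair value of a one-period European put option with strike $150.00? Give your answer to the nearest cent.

Risk-neutral probability p = (1 + 0.04 − 0.75)/(1.5 − 0.75) = 0.2900/0.7500 = 0.3867
Terminal stock prices: S_u = 202.5, S_d = 101.2
Terminal payoffs (K − S): max(-52.5, 0) = 0, max(48.75, 0) = 48.75
Node 0 (S = 135): V_0 = 1/1.04·[0.3867·0.0000 + 0.6133·48.7500] = 28.7500

$28.75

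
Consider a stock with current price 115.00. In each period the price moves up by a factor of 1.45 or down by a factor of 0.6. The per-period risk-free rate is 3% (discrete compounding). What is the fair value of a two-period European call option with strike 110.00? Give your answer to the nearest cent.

31.79

Risk-neutral probability p = (1 + 0.03 − 0.6)/(1.45 − 0.6) = 0.4300/0.8500 = 0.5059
Terminal stock prices: S_uu = 241.8, S_ud = 100, S_dd = 41.4
Terminal payoffs (S − K): max(131.8, 0) = 131.8, max(-9.95, 0) = 0, max(-68.6, 0) = 0
Node u (S = 166.8): V_u = 1/1.03·[0.5059·131.7875 + 0.4941·0.0000] = 64.7272
Node d (S = 69): V_d = 1/1.03·[0.5059·0.0000 + 0.4941·0.0000] = 0.0000
Node 0 (S = 115): V_0 = 1/1.03·[0.5059·64.7272 + 0.4941·0.0000] = 31.7906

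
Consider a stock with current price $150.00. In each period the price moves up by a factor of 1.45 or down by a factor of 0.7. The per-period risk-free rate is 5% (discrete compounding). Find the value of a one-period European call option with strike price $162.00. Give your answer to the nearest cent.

Risk-neutral probability p = (1 + 0.05 − 0.7)/(1.45 − 0.7) = 0.3500/0.7500 = 0.4667
Terminal stock prices: S_u = 217.5, S_d = 105
Terminal payoffs (S − K): max(55.5, 0) = 55.5, max(-57, 0) = 0
Node 0 (S = 150): V_0 = 1/1.05·[0.4667·55.5000 + 0.5333·0.0000] = 24.6667

$24.67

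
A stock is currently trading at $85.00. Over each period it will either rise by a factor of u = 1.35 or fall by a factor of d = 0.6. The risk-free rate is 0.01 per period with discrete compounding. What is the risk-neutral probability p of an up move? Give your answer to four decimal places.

p = 0.5467

Risk-neutral probability p = (1 + 0.01 − 0.6)/(1.35 − 0.6) = 0.4100/0.7500 = 0.5467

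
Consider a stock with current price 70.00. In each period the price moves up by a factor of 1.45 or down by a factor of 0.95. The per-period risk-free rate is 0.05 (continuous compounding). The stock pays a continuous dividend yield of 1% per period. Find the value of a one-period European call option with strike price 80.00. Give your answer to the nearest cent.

3.71

Per-period risk-free factor R = e^0.05 = 1.0513; dividend-adjusted growth = e^(0.05−0.01) = 1.0408.
Risk-neutral probability p = (1.0408 − 0.95)/(1.45 − 0.95) = 0.0908/0.5000 = 0.1816
Terminal stock prices: S_u = 101.5, S_d = 66.5
Terminal payoffs (S − K): max(21.5, 0) = 21.5, max(-13.5, 0) = 0
Node 0 (S = 70): V_0 = e^(−0.05)·[0.1816·21.5000 + 0.8184·0.0000] = 3.7144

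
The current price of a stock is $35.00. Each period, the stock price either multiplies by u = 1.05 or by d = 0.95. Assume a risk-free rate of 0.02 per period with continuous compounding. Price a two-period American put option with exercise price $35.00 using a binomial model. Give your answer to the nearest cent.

Risk-neutral probability p = (e^0.02 − 0.95)/(1.05 − 0.95) = 0.0702/0.1000 = 0.7020
Terminal stock prices: S_uu = 38.59, S_ud = 34.91, S_dd = 31.59
Terminal payoffs (K − S): max(-3.587, 0) = 0, max(0.0875, 0) = 0.0875, max(3.413, 0) = 3.413
Node u (S = 36.75): continuation = e^(−0.02)·[0.7020·0.0000 + 0.2980·0.0875] = 0.0256; exercise value = 0.0000 ≤ continuation, so V_u = 0.0256
Node d (S = 33.25): continuation = e^(−0.02)·[0.7020·0.0875 + 0.2980·3.4125] = 1.0570; exercise value = 1.7500 > continuation, so V_d = 1.7500 (exercise)
Node 0 (S = 35): continuation = e^(−0.02)·[0.7020·0.0256 + 0.2980·1.7500] = 0.5287; exercise value = 0.0000 ≤ continuation, so V_0 = 0.5287

$0.53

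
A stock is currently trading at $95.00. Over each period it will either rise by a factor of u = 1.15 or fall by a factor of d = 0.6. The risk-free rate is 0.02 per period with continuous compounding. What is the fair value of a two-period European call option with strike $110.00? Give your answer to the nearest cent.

Risk-neutral probability p = (e^0.02 − 0.6)/(1.15 − 0.6) = 0.4202/0.5500 = 0.7640
Terminal stock prices: S_uu = 125.6, S_ud = 65.55, S_dd = 34.2
Terminal payoffs (S − K): max(15.64, 0) = 15.64, max(-44.45, 0) = 0, max(-75.8, 0) = 0
Node u (S = 109.2): V_u = e^(−0.02)·[0.7640·15.6375 + 0.2360·0.0000] = 11.7105
Node d (S = 57): V_d = e^(−0.02)·[0.7640·0.0000 + 0.2360·0.0000] = 0.0000
Node 0 (S = 95): V_0 = e^(−0.02)·[0.7640·11.7105 + 0.2360·0.0000] = 8.7697

$8.77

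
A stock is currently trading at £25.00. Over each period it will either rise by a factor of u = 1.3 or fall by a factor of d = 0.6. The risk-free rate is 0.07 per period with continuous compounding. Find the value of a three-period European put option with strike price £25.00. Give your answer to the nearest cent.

£2.85

Risk-neutral probability p = (e^0.07 − 0.6)/(1.3 − 0.6) = 0.4725/0.7000 = 0.6750
Terminal stock prices: S_uuu = 54.93, S_uud = 25.35, S_udd = 11.7, S_ddd = 5.4
Terminal payoffs (K − S): max(-29.93, 0) = 0, max(-0.35, 0) = 0, max(13.3, 0) = 13.3, max(19.6, 0) = 19.6
Node uu (S = 42.25): V_uu = e^(−0.07)·[0.6750·0.0000 + 0.3250·0.0000] = 0.0000
Node ud (S = 19.5): V_ud = e^(−0.07)·[0.6750·0.0000 + 0.3250·13.3000] = 4.0301
Node dd (S = 9): V_dd = e^(−0.07)·[0.6750·13.3000 + 0.3250·19.6000] = 14.3098
Node u (S = 32.5): V_u = e^(−0.07)·[0.6750·0.0000 + 0.3250·4.0301] = 1.2212
Node d (S = 15): V_d = e^(−0.07)·[0.6750·4.0301 + 0.3250·14.3098] = 6.8726
Node 0 (S = 25): V_0 = e^(−0.07)·[0.6750·1.2212 + 0.3250·6.8726] = 2.8511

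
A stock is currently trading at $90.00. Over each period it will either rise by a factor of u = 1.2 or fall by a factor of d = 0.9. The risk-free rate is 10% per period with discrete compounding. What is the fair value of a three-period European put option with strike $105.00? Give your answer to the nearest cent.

$4.02

Risk-neutral probability p = (1 + 0.1 − 0.9)/(1.2 − 0.9) = 0.2000/0.3000 = 0.6667
Terminal stock prices: S_uuu = 155.5, S_uud = 116.6, S_udd = 87.48, S_ddd = 65.61
Terminal payoffs (K − S): max(-50.52, 0) = 0, max(-11.64, 0) = 0, max(17.52, 0) = 17.52, max(39.39, 0) = 39.39
Node uu (S = 129.6): V_uu = 1/1.1·[0.6667·0.0000 + 0.3333·0.0000] = 0.0000
Node ud (S = 97.2): V_ud = 1/1.1·[0.6667·0.0000 + 0.3333·17.5200] = 5.3091
Node dd (S = 72.9): V_dd = 1/1.1·[0.6667·17.5200 + 0.3333·39.3900] = 22.5545
Node u (S = 108): V_u = 1/1.1·[0.6667·0.0000 + 0.3333·5.3091] = 1.6088
Node d (S = 81): V_d = 1/1.1·[0.6667·5.3091 + 0.3333·22.5545] = 10.0523
Node 0 (S = 90): V_0 = 1/1.1·[0.6667·1.6088 + 0.3333·10.0523] = 4.0212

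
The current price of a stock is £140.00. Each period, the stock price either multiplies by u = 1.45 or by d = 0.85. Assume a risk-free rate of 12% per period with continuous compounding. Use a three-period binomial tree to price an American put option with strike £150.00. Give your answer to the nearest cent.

£15.09

Risk-neutral probability p = (e^0.12 − 0.85)/(1.45 − 0.85) = 0.2775/0.6000 = 0.4625
Terminal stock prices: S_uuu = 426.8, S_uud = 250.2, S_udd = 146.7, S_ddd = 85.98
Terminal payoffs (K − S): max(-276.8, 0) = 0, max(-100.2, 0) = 0, max(3.333, 0) = 3.333, max(64.02, 0) = 64.02
Node uu (S = 294.4): continuation = e^(−0.12)·[0.4625·0.0000 + 0.5375·0.0000] = 0.0000; exercise value = 0.0000 ≤ continuation, so V_uu = 0.0000
Node ud (S = 172.5): continuation = e^(−0.12)·[0.4625·0.0000 + 0.5375·3.3325] = 1.5887; exercise value = 0.0000 ≤ continuation, so V_ud = 1.5887
Node dd (S = 101.1): continuation = e^(−0.12)·[0.4625·3.3325 + 0.5375·64.0225] = 31.8881; exercise value = 48.8500 > continuation, so V_dd = 48.8500 (exercise)
Node u (S = 203): continuation = e^(−0.12)·[0.4625·0.0000 + 0.5375·1.5887] = 0.7574; exercise value = 0.0000 ≤ continuation, so V_u = 0.7574
Node d (S = 119): continuation = e^(−0.12)·[0.4625·1.5887 + 0.5375·48.8500] = 23.9397; exercise value = 31.0000 > continuation, so V_d = 31.0000 (exercise)
Node 0 (S = 140): continuation = e^(−0.12)·[0.4625·0.7574 + 0.5375·31.0000] = 15.0891; exercise value = 10.0000 ≤ continuation, so V_0 = 15.0891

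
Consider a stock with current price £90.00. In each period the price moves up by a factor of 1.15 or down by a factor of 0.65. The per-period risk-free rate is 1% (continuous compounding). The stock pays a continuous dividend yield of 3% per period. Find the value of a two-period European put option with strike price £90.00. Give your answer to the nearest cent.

£15.87

Per-period risk-free factor R = e^0.01 = 1.0101; dividend-adjusted growth = e^(0.01−0.03) = 0.9802.
Risk-neutral probability p = (0.9802 − 0.65)/(1.15 − 0.65) = 0.3302/0.5000 = 0.6604
Terminal stock prices: S_uu = 119, S_ud = 67.27, S_dd = 38.03
Terminal payoffs (K − S): max(-29.02, 0) = 0, max(22.73, 0) = 22.73, max(51.97, 0) = 51.97
Node u (S = 103.5): V_u = e^(−0.01)·[0.6604·0.0000 + 0.3396·22.7250] = 7.6407
Node d (S = 58.5): V_d = e^(−0.01)·[0.6604·22.7250 + 0.3396·51.9750] = 32.3334
Node 0 (S = 90): V_0 = e^(−0.01)·[0.6604·7.6407 + 0.3396·32.3334] = 15.8669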